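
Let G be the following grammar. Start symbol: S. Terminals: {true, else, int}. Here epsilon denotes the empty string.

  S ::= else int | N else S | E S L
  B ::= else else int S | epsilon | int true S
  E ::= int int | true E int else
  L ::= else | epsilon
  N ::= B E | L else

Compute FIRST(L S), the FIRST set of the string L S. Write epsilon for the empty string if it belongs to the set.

{else, int, true}

FIRST(B) = {epsilon, else, int}
FIRST(E) = {int, true}
FIRST(L) = {epsilon, else}
FIRST(N) = {else, int, true}  (via B E, L else)
FIRST(S) = {else, int, true}  (via N else S, E S L)
FIRST(L S): take FIRST of each symbol in turn, carrying on past any symbol whose FIRST contains epsilon; result {else, int, true}.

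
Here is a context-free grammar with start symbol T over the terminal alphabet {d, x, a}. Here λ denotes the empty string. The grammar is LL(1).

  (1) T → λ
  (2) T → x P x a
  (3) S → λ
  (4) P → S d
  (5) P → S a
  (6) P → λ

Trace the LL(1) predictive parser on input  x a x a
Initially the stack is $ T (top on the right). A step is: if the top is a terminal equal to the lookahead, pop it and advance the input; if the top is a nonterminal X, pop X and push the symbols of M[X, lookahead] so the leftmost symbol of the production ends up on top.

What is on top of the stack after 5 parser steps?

x

     Stack      Input      Action
  1  $ T        x a x a $  expand T → x P x a
  2  $ a x P x  x a x a $  match x
  3  $ a x P    a x a $    expand P → S a
  4  $ a x a S  a x a $    expand S → λ
  5  $ a x a    a x a $    match a
Stack after step 5: $ a x (top = x).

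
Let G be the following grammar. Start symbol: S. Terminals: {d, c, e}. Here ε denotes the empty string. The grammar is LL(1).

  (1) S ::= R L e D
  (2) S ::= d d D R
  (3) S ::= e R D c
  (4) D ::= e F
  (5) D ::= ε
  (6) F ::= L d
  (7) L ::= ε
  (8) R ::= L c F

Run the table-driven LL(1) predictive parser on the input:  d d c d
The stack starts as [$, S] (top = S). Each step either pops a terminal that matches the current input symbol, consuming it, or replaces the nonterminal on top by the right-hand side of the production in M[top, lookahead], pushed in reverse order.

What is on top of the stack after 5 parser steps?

L

     Stack      Input      Action
  1  $ S        d d c d $  expand S ::= d d D R
  2  $ R D d d  d d c d $  match d
  3  $ R D d    d c d $    match d
  4  $ R D      c d $      expand D ::= ε
  5  $ R        c d $      expand R ::= L c F
Stack after step 5: $ F c L (top = L).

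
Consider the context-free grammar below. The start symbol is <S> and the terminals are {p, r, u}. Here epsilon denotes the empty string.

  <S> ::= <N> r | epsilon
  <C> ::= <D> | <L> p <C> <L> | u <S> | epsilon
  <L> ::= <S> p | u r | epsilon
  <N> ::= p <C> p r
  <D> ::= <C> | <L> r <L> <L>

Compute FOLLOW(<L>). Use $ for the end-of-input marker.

{p, r, u}

FIRST(<N>) = {p}
FIRST(<S>) = {epsilon, p}  (via <N> r)
FIRST(<L>) = {epsilon, p, u}  (via <S> p)
FIRST(<C>) = {epsilon, p, r, u}  (via <D>, <L> p <C> <L>)
FIRST(<D>) = {epsilon, p, r, u}  (via <C>, <L> r <L> <L>)
FOLLOW(<S>) includes $ since <S> is the start symbol.
FOLLOW(<N>): in <S>::=<N> r, <N> is followed by r with FIRST {r}. Thus FOLLOW(<N>) = {r}.
FOLLOW(<S>): in <C>::=u <S>, the suffix after <S> is empty, so FOLLOW(<S>) ⊇ FOLLOW(<C>) = {p, u}; in <L>::=<S> p, <S> is followed by p with FIRST {p}. Thus FOLLOW(<S>) = {$, p, u}.
FOLLOW(<C>): in <C>::=<L> p <C> <L>, <C> is followed by <L> with FIRST {epsilon, p, u}; in <C>::=<L> p <C> <L>, the suffix after <C> is nullable (adds nothing new); in <N>::=p <C> p r, <C> is followed by p r with FIRST {p}; in <D>::=<C>, the suffix after <C> is empty, so FOLLOW(<C>) ⊇ FOLLOW(<D>) = {p, u}. Thus FOLLOW(<C>) = {p, u}.
FOLLOW(<D>): in <C>::=<D>, the suffix after <D> is empty, so FOLLOW(<D>) ⊇ FOLLOW(<C>) = {p, u}. Thus FOLLOW(<D>) = {p, u}.
FOLLOW(<L>): in <C>::=<L> p <C> <L> (occurrence 1), <L> is followed by p <C> <L> with FIRST {p}; in <C>::=<L> p <C> <L> (occurrence 2), the suffix after <L> is empty, so FOLLOW(<L>) ⊇ FOLLOW(<C>) = {p, u}; in <D>::=<L> r <L> <L> (occurrence 1), <L> is followed by r <L> <L> with FIRST {r}; in <D>::=<L> r <L> <L> (occurrence 2), <L> is followed by <L> with FIRST {epsilon, p, u}; in <D>::=<L> r <L> <L> (occurrence 2), the suffix after <L> is nullable, so FOLLOW(<L>) ⊇ FOLLOW(<D>) = {p, u}; in <D>::=<L> r <L> <L> (occurrence 3), the suffix after <L> is empty, so FOLLOW(<L>) ⊇ FOLLOW(<D>) = {p, u}. Thus FOLLOW(<L>) = {p, r, u}.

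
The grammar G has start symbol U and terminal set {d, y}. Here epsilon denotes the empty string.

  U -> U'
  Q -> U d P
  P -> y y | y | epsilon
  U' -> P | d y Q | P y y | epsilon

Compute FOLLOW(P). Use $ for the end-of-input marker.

FIRST(P): from P->y y we get {y}; from P->y we get {y}; from P->epsilon we get {epsilon}. So FIRST(P) = {epsilon, y}.
FIRST(U'): from U'->P we get {epsilon, y}; from U'->d y Q we get {d}; from U'->P y y we get {y}; from U'->epsilon we get {epsilon}. So FIRST(U') = {epsilon, d, y}.
FIRST(U): from U->U' we get {epsilon, d, y}. So FIRST(U) = {epsilon, d, y}.
FIRST(Q): from Q->U d P we get {d, y}. So FIRST(Q) = {d, y}.
FOLLOW(U) includes $ since U is the start symbol.
FOLLOW(U): in Q->U d P, U is followed by d P with FIRST {d}. Thus FOLLOW(U) = {$, d}.
FOLLOW(U'): in U->U', the suffix after U' is empty, so FOLLOW(U') ⊇ FOLLOW(U) = {$, d}. Thus FOLLOW(U') = {$, d}.
FOLLOW(Q): in U'->d y Q, the suffix after Q is empty, so FOLLOW(Q) ⊇ FOLLOW(U') = {$, d}. Thus FOLLOW(Q) = {$, d}.
FOLLOW(P): in Q->U d P, the suffix after P is empty, so FOLLOW(P) ⊇ FOLLOW(Q) = {$, d}; in U'->P, the suffix after P is empty, so FOLLOW(P) ⊇ FOLLOW(U') = {$, d}; in U'->P y y, P is followed by y y with FIRST {y}. Thus FOLLOW(P) = {$, d, y}.

{$, d, y}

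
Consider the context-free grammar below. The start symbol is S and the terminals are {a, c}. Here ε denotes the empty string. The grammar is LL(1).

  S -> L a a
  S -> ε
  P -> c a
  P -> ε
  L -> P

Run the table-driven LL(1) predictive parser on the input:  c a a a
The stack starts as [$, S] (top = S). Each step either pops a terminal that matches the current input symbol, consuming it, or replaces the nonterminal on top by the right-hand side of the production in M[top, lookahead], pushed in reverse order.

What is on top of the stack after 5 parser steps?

     Stack      Input      Action
  1  $ S        c a a a $  expand S -> L a a
  2  $ a a L    c a a a $  expand L -> P
  3  $ a a P    c a a a $  expand P -> c a
  4  $ a a a c  c a a a $  match c
  5  $ a a a    a a a $    match a
Stack after step 5: $ a a (top = a).

a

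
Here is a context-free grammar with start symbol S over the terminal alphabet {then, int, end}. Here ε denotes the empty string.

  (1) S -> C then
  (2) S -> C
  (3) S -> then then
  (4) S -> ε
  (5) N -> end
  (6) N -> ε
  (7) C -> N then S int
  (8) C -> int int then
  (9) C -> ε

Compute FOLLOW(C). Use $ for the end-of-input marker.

FIRST(N): from N->end we get {end}; from N->ε we get {ε}. So FIRST(N) = {ε, end}.
FIRST(C): from C->N then S int we get {end, then}; from C->int int then we get {int}; from C->ε we get {ε}. So FIRST(C) = {ε, end, int, then}.
FIRST(S): from S->C then we get {end, int, then}; from S->C we get {ε, end, int, then}; from S->then then we get {then}; from S->ε we get {ε}. So FIRST(S) = {ε, end, int, then}.
FOLLOW(S) includes $ since S is the start symbol.
FOLLOW(S): in C->N then S int, S is followed by int with FIRST {int}. Thus FOLLOW(S) = {$, int}.
FOLLOW(N): in C->N then S int, N is followed by then S int with FIRST {then}. Thus FOLLOW(N) = {then}.
FOLLOW(C): in S->C then, C is followed by then with FIRST {then}; in S->C, the suffix after C is empty, so FOLLOW(C) ⊇ FOLLOW(S) = {$, int}. Thus FOLLOW(C) = {$, int, then}.

{$, int, then}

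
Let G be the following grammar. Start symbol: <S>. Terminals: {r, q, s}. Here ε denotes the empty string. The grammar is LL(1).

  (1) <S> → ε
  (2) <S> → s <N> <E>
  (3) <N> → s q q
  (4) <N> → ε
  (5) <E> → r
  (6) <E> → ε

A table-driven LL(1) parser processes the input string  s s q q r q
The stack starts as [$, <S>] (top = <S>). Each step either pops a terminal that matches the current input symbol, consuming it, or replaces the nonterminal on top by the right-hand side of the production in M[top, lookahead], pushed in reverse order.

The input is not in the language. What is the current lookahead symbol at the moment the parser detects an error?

     Stack        Input          Action
  1  $ <S>        s s q q r q $  expand <S> → s <N> <E>
  2  $ <E> <N> s  s s q q r q $  match s
  3  $ <E> <N>    s q q r q $    expand <N> → s q q
  4  $ <E> q q s  s q q r q $    match s
  5  $ <E> q q    q q r q $      match q
  6  $ <E> q      q r q $        match q
  7  $ <E>        r q $          expand <E> → r
  8  $ r          r q $          match r
  9  $            q $            error: stack empty but input remains

q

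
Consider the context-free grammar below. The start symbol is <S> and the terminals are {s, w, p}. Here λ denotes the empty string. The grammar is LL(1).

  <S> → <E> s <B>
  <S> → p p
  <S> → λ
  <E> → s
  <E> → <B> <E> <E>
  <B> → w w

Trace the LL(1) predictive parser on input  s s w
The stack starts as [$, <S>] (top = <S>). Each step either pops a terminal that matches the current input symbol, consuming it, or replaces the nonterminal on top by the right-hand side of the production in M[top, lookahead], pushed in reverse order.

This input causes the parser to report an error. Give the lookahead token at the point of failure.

step 1: stack=$ <S>  input=s s w $  — expand <S> → <E> s <B>
step 2: stack=$ <B> s <E>  input=s s w $  — expand <E> → s
step 3: stack=$ <B> s s  input=s s w $  — match s
step 4: stack=$ <B> s  input=s w $  — match s
step 5: stack=$ <B>  input=w $  — expand <B> → w w
step 6: stack=$ w w  input=w $  — match w
step 7: stack=$ w  input=$  — error: top is terminal w but lookahead is $

$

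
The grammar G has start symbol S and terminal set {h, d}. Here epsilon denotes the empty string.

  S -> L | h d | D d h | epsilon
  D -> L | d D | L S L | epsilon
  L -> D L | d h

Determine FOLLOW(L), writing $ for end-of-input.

FIRST(S): from S->L we get {d}; from S->h d we get {h}; from S->D d h we get {d}; from S->epsilon we get {epsilon}. So FIRST(S) = {epsilon, d, h}.
FIRST(D): from D->L we get {d}; from D->d D we get {d}; from D->L S L we get {d}; from D->epsilon we get {epsilon}. So FIRST(D) = {epsilon, d}.
FIRST(L): from L->D L we get {d}; from L->d h we get {d}. So FIRST(L) = {d}.
FOLLOW(S) includes $ since S is the start symbol.
FOLLOW(S): in D->L S L, S is followed by L with FIRST {d}. Thus FOLLOW(S) = {$, d}.
FOLLOW(D): in S->D d h, D is followed by d h with FIRST {d}; in D->d D, the suffix after D is empty (adds nothing new); in L->D L, D is followed by L with FIRST {d}. Thus FOLLOW(D) = {d}.
FOLLOW(L): in S->L, the suffix after L is empty, so FOLLOW(L) ⊇ FOLLOW(S) = {$, d}; in D->L, the suffix after L is empty, so FOLLOW(L) ⊇ FOLLOW(D) = {d}; in D->L S L (occurrence 1), L is followed by S L with FIRST {d, h}; in D->L S L (occurrence 2), the suffix after L is empty, so FOLLOW(L) ⊇ FOLLOW(D) = {d}; in L->D L, the suffix after L is empty (adds nothing new). Thus FOLLOW(L) = {$, d, h}.

{$, d, h}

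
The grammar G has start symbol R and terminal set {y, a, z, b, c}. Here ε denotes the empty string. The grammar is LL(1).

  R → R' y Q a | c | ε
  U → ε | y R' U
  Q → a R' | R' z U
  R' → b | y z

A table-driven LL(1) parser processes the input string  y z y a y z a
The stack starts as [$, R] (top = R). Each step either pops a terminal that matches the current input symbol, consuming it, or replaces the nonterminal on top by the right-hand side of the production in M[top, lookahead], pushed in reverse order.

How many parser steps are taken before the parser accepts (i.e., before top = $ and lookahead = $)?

11

step 1: stack=$ R  input=y z y a y z a $  — expand R → R' y Q a
step 2: stack=$ a Q y R'  input=y z y a y z a $  — expand R' → y z
step 3: stack=$ a Q y z y  input=y z y a y z a $  — match y
step 4: stack=$ a Q y z  input=z y a y z a $  — match z
step 5: stack=$ a Q y  input=y a y z a $  — match y
step 6: stack=$ a Q  input=a y z a $  — expand Q → a R'
step 7: stack=$ a R' a  input=a y z a $  — match a
step 8: stack=$ a R'  input=y z a $  — expand R' → y z
step 9: stack=$ a z y  input=y z a $  — match y
step 10: stack=$ a z  input=z a $  — match z
step 11: stack=$ a  input=a $  — match a
Accept reached after 11 steps.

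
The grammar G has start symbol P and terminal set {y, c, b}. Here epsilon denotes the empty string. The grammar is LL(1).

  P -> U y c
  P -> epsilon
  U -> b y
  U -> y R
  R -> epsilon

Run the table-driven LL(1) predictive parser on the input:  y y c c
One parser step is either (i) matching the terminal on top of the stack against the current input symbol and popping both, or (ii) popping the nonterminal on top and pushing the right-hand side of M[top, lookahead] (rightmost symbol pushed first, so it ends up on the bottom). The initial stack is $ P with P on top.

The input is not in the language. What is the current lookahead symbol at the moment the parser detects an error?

step 1: stack=$ P  input=y y c c $  — expand P -> U y c
step 2: stack=$ c y U  input=y y c c $  — expand U -> y R
step 3: stack=$ c y R y  input=y y c c $  — match y
step 4: stack=$ c y R  input=y c c $  — expand R -> epsilon
step 5: stack=$ c y  input=y c c $  — match y
step 6: stack=$ c  input=c c $  — match c
step 7: stack=$  input=c $  — error: stack empty but input remains

c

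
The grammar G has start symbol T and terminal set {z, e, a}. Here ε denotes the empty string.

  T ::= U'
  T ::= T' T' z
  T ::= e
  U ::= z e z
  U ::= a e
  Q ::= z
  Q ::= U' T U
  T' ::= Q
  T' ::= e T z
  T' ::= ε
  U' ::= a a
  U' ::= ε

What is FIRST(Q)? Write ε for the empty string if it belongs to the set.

FIRST(U): from U::=z e z we get {z}; from U::=a e we get {a}. So FIRST(U) = {a, z}.
FIRST(U'): from U'::=a a we get {a}; from U'::=ε we get {ε}. So FIRST(U') = {ε, a}.
FIRST(T): from T::=U' we get {ε, a}; from T::=T' T' z we get {a, e, z}; from T::=e we get {e}. So FIRST(T) = {ε, a, e, z}.
FIRST(Q): from Q::=z we get {z}; from Q::=U' T U we get {a, e, z}. So FIRST(Q) = {a, e, z}.
FIRST(T'): from T'::=Q we get {a, e, z}; from T'::=e T z we get {e}; from T'::=ε we get {ε}. So FIRST(T') = {ε, a, e, z}.

{a, e, z}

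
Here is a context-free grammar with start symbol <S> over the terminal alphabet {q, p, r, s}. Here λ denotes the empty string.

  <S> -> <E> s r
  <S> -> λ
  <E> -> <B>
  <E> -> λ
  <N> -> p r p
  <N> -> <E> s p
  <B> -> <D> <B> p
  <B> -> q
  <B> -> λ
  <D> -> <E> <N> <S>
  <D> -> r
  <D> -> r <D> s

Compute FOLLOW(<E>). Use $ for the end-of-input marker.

{p, q, r, s}

FIRST(<S>): from <S>-><E> s r we get {p, q, r, s}; from <S>->λ we get {λ}. So FIRST(<S>) = {λ, p, q, r, s}.
FIRST(<E>): from <E>-><B> we get {λ, p, q, r, s}; from <E>->λ we get {λ}. So FIRST(<E>) = {λ, p, q, r, s}.
FIRST(<N>): from <N>->p r p we get {p}; from <N>-><E> s p we get {p, q, r, s}. So FIRST(<N>) = {p, q, r, s}.
FIRST(<D>): from <D>-><E> <N> <S> we get {p, q, r, s}; from <D>->r we get {r}; from <D>->r <D> s we get {r}. So FIRST(<D>) = {p, q, r, s}.
FIRST(<B>): from <B>-><D> <B> p we get {p, q, r, s}; from <B>->q we get {q}; from <B>->λ we get {λ}. So FIRST(<B>) = {λ, p, q, r, s}.
FOLLOW(<S>) includes $ since <S> is the start symbol.
FOLLOW(<E>): in <S>-><E> s r, <E> is followed by s r with FIRST {s}; in <N>-><E> s p, <E> is followed by s p with FIRST {s}; in <D>-><E> <N> <S>, <E> is followed by <N> <S> with FIRST {p, q, r, s}. Thus FOLLOW(<E>) = {p, q, r, s}.
FOLLOW(<B>): in <E>-><B>, the suffix after <B> is empty, so FOLLOW(<B>) ⊇ FOLLOW(<E>) = {p, q, r, s}; in <B>-><D> <B> p, <B> is followed by p with FIRST {p}. Thus FOLLOW(<B>) = {p, q, r, s}.
FOLLOW(<D>): in <B>-><D> <B> p, <D> is followed by <B> p with FIRST {p, q, r, s}; in <D>->r <D> s, <D> is followed by s with FIRST {s}. Thus FOLLOW(<D>) = {p, q, r, s}.
FOLLOW(<S>): in <D>-><E> <N> <S>, the suffix after <S> is empty, so FOLLOW(<S>) ⊇ FOLLOW(<D>) = {p, q, r, s}. Thus FOLLOW(<S>) = {$, p, q, r, s}.
FOLLOW(<N>): in <D>-><E> <N> <S>, <N> is followed by <S> with FIRST {λ, p, q, r, s}; in <D>-><E> <N> <S>, the suffix after <N> is nullable, so FOLLOW(<N>) ⊇ FOLLOW(<D>) = {p, q, r, s}. Thus FOLLOW(<N>) = {p, q, r, s}.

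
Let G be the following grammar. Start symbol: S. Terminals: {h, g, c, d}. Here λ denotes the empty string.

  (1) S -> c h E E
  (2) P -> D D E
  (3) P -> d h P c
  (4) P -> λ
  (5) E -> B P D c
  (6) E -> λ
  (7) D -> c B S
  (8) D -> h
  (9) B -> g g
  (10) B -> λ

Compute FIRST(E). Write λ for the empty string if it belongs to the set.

FIRST(S) = {c}
FIRST(D) = {c, h}
FIRST(B) = {λ, g}
FIRST(P) = {λ, c, d, h}  (via D D E)
FIRST(E) = {λ, c, d, g, h}  (via B P D c)

{λ, c, d, g, h}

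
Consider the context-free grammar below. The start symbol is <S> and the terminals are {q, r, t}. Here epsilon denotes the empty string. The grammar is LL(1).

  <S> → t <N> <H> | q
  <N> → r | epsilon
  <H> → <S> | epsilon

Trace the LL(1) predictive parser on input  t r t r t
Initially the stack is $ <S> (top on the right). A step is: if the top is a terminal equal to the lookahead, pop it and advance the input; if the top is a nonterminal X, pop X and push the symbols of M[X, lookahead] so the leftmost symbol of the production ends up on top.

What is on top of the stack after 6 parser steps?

t

step 1: stack=$ <S>  input=t r t r t $  — expand <S> → t <N> <H>
step 2: stack=$ <H> <N> t  input=t r t r t $  — match t
step 3: stack=$ <H> <N>  input=r t r t $  — expand <N> → r
step 4: stack=$ <H> r  input=r t r t $  — match r
step 5: stack=$ <H>  input=t r t $  — expand <H> → <S>
step 6: stack=$ <S>  input=t r t $  — expand <S> → t <N> <H>
Stack after step 6: $ <H> <N> t (top = t).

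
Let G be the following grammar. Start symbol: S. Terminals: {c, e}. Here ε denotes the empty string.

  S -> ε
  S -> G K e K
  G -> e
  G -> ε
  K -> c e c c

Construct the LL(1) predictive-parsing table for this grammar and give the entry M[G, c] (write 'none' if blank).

FIRST(G): from G->e we get {e}; from G->ε we get {ε}. So FIRST(G) = {ε, e}.
FIRST(K): from K->c e c c we get {c}. So FIRST(K) = {c}.
FIRST(S): from S->ε we get {ε}; from S->G K e K we get {c, e}. So FIRST(S) = {ε, c, e}.
FOLLOW(S) includes $ since S is the start symbol.
FOLLOW(G): in S->G K e K, G is followed by K e K with FIRST {c}. Thus FOLLOW(G) = {c}.
For G -> e: FIRST(e) = {e}, so it goes in M[G, t] for t ∈ {e}.
For G -> ε: FIRST(ε) = {ε}, so it goes in M[G, t] for t ∈ {}; since ε ∈ FIRST, also for every t ∈ FOLLOW(G) = {c}.

G -> ε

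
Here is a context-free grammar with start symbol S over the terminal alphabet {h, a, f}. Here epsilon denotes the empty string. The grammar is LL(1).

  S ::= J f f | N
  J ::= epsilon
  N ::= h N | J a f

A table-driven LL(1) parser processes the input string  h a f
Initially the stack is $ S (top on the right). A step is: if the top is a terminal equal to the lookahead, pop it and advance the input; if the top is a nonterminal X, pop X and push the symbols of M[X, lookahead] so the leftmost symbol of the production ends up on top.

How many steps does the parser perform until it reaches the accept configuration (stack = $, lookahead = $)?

7

step 1: stack=$ S  input=h a f $  — expand S ::= N
step 2: stack=$ N  input=h a f $  — expand N ::= h N
step 3: stack=$ N h  input=h a f $  — match h
step 4: stack=$ N  input=a f $  — expand N ::= J a f
step 5: stack=$ f a J  input=a f $  — expand J ::= epsilon
step 6: stack=$ f a  input=a f $  — match a
step 7: stack=$ f  input=f $  — match f
Accept reached after 7 steps.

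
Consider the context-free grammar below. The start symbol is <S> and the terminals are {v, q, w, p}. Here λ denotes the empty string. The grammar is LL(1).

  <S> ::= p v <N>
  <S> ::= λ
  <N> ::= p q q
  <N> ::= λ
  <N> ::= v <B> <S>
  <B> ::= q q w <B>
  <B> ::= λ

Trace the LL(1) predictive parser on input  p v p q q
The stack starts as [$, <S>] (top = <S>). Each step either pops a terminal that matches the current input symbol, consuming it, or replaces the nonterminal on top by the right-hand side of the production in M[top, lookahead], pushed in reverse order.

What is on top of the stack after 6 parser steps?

     Stack      Input        Action
  1  $ <S>      p v p q q $  expand <S> ::= p v <N>
  2  $ <N> v p  p v p q q $  match p
  3  $ <N> v    v p q q $    match v
  4  $ <N>      p q q $      expand <N> ::= p q q
  5  $ q q p    p q q $      match p
  6  $ q q      q q $        match q
Stack after step 6: $ q (top = q).

q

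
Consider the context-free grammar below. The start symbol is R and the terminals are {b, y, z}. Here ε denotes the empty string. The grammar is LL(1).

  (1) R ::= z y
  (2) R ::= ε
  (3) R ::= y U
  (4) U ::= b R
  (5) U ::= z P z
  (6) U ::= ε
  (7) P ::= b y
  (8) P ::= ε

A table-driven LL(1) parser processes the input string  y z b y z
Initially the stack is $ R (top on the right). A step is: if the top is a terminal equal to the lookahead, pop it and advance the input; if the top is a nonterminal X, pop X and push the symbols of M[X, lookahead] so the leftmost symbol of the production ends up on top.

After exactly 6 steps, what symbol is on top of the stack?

y

     Stack    Input        Action
  1  $ R      y z b y z $  expand R ::= y U
  2  $ U y    y z b y z $  match y
  3  $ U      z b y z $    expand U ::= z P z
  4  $ z P z  z b y z $    match z
  5  $ z P    b y z $      expand P ::= b y
  6  $ z y b  b y z $      match b
Stack after step 6: $ z y (top = y).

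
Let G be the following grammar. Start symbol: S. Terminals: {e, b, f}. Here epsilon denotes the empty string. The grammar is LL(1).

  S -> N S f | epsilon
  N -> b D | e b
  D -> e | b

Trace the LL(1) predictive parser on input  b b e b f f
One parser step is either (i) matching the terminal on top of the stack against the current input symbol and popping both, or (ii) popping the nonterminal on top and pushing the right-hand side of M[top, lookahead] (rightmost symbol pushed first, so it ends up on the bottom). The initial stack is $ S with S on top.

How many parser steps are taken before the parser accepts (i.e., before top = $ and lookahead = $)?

step 1: stack=$ S  input=b b e b f f $  — expand S -> N S f
step 2: stack=$ f S N  input=b b e b f f $  — expand N -> b D
step 3: stack=$ f S D b  input=b b e b f f $  — match b
step 4: stack=$ f S D  input=b e b f f $  — expand D -> b
step 5: stack=$ f S b  input=b e b f f $  — match b
step 6: stack=$ f S  input=e b f f $  — expand S -> N S f
step 7: stack=$ f f S N  input=e b f f $  — expand N -> e b
step 8: stack=$ f f S b e  input=e b f f $  — match e
step 9: stack=$ f f S b  input=b f f $  — match b
step 10: stack=$ f f S  input=f f $  — expand S -> epsilon
step 11: stack=$ f f  input=f f $  — match f
step 12: stack=$ f  input=f $  — match f
Accept reached after 12 steps.

12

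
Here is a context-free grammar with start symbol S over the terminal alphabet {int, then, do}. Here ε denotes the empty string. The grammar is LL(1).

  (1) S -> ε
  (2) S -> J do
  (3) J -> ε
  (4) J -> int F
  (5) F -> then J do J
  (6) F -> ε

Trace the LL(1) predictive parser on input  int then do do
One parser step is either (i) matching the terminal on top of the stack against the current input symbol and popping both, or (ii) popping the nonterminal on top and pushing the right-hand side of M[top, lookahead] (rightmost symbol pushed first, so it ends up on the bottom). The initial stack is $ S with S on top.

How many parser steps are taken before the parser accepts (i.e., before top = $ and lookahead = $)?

step 1: stack=$ S  input=int then do do $  — expand S -> J do
step 2: stack=$ do J  input=int then do do $  — expand J -> int F
step 3: stack=$ do F int  input=int then do do $  — match int
step 4: stack=$ do F  input=then do do $  — expand F -> then J do J
step 5: stack=$ do J do J then  input=then do do $  — match then
step 6: stack=$ do J do J  input=do do $  — expand J -> ε
step 7: stack=$ do J do  input=do do $  — match do
step 8: stack=$ do J  input=do $  — expand J -> ε
step 9: stack=$ do  input=do $  — match do
Accept reached after 9 steps.

9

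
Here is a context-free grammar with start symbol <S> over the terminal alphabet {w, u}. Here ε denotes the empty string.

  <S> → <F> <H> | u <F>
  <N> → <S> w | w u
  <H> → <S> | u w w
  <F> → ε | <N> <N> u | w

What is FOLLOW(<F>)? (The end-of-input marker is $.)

FIRST(<S>) = {u, w}  (via <F> <H>)
FIRST(<N>) = {u, w}  (via <S> w)
FIRST(<H>) = {u, w}  (via <S>)
FIRST(<F>) = {ε, u, w}  (via <N> <N> u)
FOLLOW(<S>) includes $ since <S> is the start symbol.
FOLLOW(<N>): in <F>→<N> <N> u (occurrence 1), <N> is followed by <N> u with FIRST {u, w}; in <F>→<N> <N> u (occurrence 2), <N> is followed by u with FIRST {u}. Thus FOLLOW(<N>) = {u, w}.
FOLLOW(<S>): in <N>→<S> w, <S> is followed by w with FIRST {w}; in <H>→<S>, the suffix after <S> is empty, so FOLLOW(<S>) ⊇ FOLLOW(<H>) = {$, w}. Thus FOLLOW(<S>) = {$, w}.
FOLLOW(<H>): in <S>→<F> <H>, the suffix after <H> is empty, so FOLLOW(<H>) ⊇ FOLLOW(<S>) = {$, w}. Thus FOLLOW(<H>) = {$, w}.
FOLLOW(<F>): in <S>→<F> <H>, <F> is followed by <H> with FIRST {u, w}; in <S>→u <F>, the suffix after <F> is empty, so FOLLOW(<F>) ⊇ FOLLOW(<S>) = {$, w}. Thus FOLLOW(<F>) = {$, u, w}.

{$, u, w}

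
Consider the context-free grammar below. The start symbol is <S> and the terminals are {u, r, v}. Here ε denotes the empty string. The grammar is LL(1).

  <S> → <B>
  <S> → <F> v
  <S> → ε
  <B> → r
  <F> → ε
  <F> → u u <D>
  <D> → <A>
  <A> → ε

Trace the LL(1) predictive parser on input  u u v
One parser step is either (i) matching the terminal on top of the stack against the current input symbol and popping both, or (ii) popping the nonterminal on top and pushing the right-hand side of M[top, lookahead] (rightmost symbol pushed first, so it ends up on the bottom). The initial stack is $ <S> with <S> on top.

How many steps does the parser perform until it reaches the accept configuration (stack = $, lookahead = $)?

7

step 1: stack=$ <S>  input=u u v $  — expand <S> → <F> v
step 2: stack=$ v <F>  input=u u v $  — expand <F> → u u <D>
step 3: stack=$ v <D> u u  input=u u v $  — match u
step 4: stack=$ v <D> u  input=u v $  — match u
step 5: stack=$ v <D>  input=v $  — expand <D> → <A>
step 6: stack=$ v <A>  input=v $  — expand <A> → ε
step 7: stack=$ v  input=v $  — match v
Accept reached after 7 steps.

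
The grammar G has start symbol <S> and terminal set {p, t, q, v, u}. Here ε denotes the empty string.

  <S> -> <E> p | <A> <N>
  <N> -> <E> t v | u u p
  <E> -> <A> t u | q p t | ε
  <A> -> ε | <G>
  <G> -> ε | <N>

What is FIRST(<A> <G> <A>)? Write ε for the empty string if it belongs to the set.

{ε, q, t, u}

FIRST(<S>): from <S>-><E> p we get {p, q, t, u}; from <S>-><A> <N> we get {q, t, u}. So FIRST(<S>) = {p, q, t, u}.
FIRST(<N>): from <N>-><E> t v we get {q, t, u}; from <N>->u u p we get {u}. So FIRST(<N>) = {q, t, u}.
FIRST(<G>): from <G>->ε we get {ε}; from <G>-><N> we get {q, t, u}. So FIRST(<G>) = {ε, q, t, u}.
FIRST(<A>): from <A>->ε we get {ε}; from <A>-><G> we get {ε, q, t, u}. So FIRST(<A>) = {ε, q, t, u}.
FIRST(<E>): from <E>-><A> t u we get {q, t, u}; from <E>->q p t we get {q}; from <E>->ε we get {ε}. So FIRST(<E>) = {ε, q, t, u}.
FIRST(<A> <G> <A>): take FIRST of each symbol in turn, carrying on past any symbol whose FIRST contains ε; result {ε, q, t, u}.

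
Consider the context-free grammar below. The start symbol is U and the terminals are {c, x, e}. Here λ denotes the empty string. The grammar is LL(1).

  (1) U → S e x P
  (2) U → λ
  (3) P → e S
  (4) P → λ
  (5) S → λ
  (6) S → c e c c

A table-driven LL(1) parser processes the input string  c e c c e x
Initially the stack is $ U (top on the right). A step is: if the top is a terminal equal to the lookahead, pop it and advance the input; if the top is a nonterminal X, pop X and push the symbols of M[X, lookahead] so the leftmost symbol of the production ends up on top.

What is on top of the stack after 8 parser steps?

P

step 1: stack=$ U  input=c e c c e x $  — expand U → S e x P
step 2: stack=$ P x e S  input=c e c c e x $  — expand S → c e c c
step 3: stack=$ P x e c c e c  input=c e c c e x $  — match c
step 4: stack=$ P x e c c e  input=e c c e x $  — match e
step 5: stack=$ P x e c c  input=c c e x $  — match c
step 6: stack=$ P x e c  input=c e x $  — match c
step 7: stack=$ P x e  input=e x $  — match e
step 8: stack=$ P x  input=x $  — match x
Stack after step 8: $ P (top = P).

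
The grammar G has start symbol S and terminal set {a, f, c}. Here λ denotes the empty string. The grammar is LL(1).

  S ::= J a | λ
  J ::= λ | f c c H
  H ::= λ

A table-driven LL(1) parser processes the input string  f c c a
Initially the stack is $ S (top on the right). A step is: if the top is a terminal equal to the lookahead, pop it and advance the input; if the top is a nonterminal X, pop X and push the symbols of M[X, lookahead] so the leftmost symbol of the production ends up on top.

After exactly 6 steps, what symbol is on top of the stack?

     Stack        Input      Action
  1  $ S          f c c a $  expand S ::= J a
  2  $ a J        f c c a $  expand J ::= f c c H
  3  $ a H c c f  f c c a $  match f
  4  $ a H c c    c c a $    match c
  5  $ a H c      c a $      match c
  6  $ a H        a $        expand H ::= λ
Stack after step 6: $ a (top = a).

a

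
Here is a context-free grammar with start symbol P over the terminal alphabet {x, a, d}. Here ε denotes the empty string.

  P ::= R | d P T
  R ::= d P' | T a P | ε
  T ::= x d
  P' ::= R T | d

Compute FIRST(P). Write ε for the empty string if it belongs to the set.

{ε, d, x}

FIRST(T) = {x}
FIRST(R) = {ε, d, x}  (via T a P)
FIRST(P) = {ε, d, x}  (via R)
FIRST(P') = {d, x}  (via R T)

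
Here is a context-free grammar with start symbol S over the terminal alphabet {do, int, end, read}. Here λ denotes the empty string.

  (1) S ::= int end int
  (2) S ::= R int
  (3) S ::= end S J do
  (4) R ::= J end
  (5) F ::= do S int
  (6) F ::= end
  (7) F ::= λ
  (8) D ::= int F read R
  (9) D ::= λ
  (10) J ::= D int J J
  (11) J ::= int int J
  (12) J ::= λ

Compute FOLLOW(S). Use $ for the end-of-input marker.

FIRST(F): from F::=do S int we get {do}; from F::=end we get {end}; from F::=λ we get {λ}. So FIRST(F) = {λ, do, end}.
FIRST(D): from D::=int F read R we get {int}; from D::=λ we get {λ}. So FIRST(D) = {λ, int}.
FIRST(J): from J::=D int J J we get {int}; from J::=int int J we get {int}; from J::=λ we get {λ}. So FIRST(J) = {λ, int}.
FIRST(R): from R::=J end we get {end, int}. So FIRST(R) = {end, int}.
FIRST(S): from S::=int end int we get {int}; from S::=R int we get {end, int}; from S::=end S J do we get {end}. So FIRST(S) = {end, int}.
FOLLOW(S) includes $ since S is the start symbol.
FOLLOW(S): in S::=end S J do, S is followed by J do with FIRST {do, int}; in F::=do S int, S is followed by int with FIRST {int}. Thus FOLLOW(S) = {$, do, int}.
FOLLOW(F): in D::=int F read R, F is followed by read R with FIRST {read}. Thus FOLLOW(F) = {read}.
FOLLOW(D): in J::=D int J J, D is followed by int J J with FIRST {int}. Thus FOLLOW(D) = {int}.
FOLLOW(R): in S::=R int, R is followed by int with FIRST {int}; in D::=int F read R, the suffix after R is empty, so FOLLOW(R) ⊇ FOLLOW(D) = {int}. Thus FOLLOW(R) = {int}.
FOLLOW(J): in S::=end S J do, J is followed by do with FIRST {do}; in R::=J end, J is followed by end with FIRST {end}; in J::=D int J J (occurrence 1), J is followed by J with FIRST {λ, int}; in J::=D int J J (occurrence 1), the suffix after J is nullable (adds nothing new); in J::=D int J J (occurrence 2), the suffix after J is empty (adds nothing new); in J::=int int J, the suffix after J is empty (adds nothing new). Thus FOLLOW(J) = {do, end, int}.

{$, do, int}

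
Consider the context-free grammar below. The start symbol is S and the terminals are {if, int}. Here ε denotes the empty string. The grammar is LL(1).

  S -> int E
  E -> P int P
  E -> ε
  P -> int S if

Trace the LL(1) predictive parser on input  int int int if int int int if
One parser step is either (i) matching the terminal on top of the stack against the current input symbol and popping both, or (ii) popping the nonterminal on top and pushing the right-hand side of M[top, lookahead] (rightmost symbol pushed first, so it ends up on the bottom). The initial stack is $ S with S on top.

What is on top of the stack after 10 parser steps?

step 1: stack=$ S  input=int int int if int int int if $  — expand S -> int E
step 2: stack=$ E int  input=int int int if int int int if $  — match int
step 3: stack=$ E  input=int int if int int int if $  — expand E -> P int P
step 4: stack=$ P int P  input=int int if int int int if $  — expand P -> int S if
step 5: stack=$ P int if S int  input=int int if int int int if $  — match int
step 6: stack=$ P int if S  input=int if int int int if $  — expand S -> int E
step 7: stack=$ P int if E int  input=int if int int int if $  — match int
step 8: stack=$ P int if E  input=if int int int if $  — expand E -> ε
step 9: stack=$ P int if  input=if int int int if $  — match if
step 10: stack=$ P int  input=int int int if $  — match int
Stack after step 10: $ P (top = P).

P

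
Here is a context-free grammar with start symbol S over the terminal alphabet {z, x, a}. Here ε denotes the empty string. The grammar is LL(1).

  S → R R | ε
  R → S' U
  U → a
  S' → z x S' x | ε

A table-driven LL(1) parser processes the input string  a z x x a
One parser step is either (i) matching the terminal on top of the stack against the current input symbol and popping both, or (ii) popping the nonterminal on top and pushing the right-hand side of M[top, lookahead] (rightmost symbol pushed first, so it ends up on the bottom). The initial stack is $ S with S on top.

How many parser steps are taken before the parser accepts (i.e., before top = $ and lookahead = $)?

13

step 1: stack=$ S  input=a z x x a $  — expand S → R R
step 2: stack=$ R R  input=a z x x a $  — expand R → S' U
step 3: stack=$ R U S'  input=a z x x a $  — expand S' → ε
step 4: stack=$ R U  input=a z x x a $  — expand U → a
step 5: stack=$ R a  input=a z x x a $  — match a
step 6: stack=$ R  input=z x x a $  — expand R → S' U
step 7: stack=$ U S'  input=z x x a $  — expand S' → z x S' x
step 8: stack=$ U x S' x z  input=z x x a $  — match z
step 9: stack=$ U x S' x  input=x x a $  — match x
step 10: stack=$ U x S'  input=x a $  — expand S' → ε
step 11: stack=$ U x  input=x a $  — match x
step 12: stack=$ U  input=a $  — expand U → a
step 13: stack=$ a  input=a $  — match a
Accept reached after 13 steps.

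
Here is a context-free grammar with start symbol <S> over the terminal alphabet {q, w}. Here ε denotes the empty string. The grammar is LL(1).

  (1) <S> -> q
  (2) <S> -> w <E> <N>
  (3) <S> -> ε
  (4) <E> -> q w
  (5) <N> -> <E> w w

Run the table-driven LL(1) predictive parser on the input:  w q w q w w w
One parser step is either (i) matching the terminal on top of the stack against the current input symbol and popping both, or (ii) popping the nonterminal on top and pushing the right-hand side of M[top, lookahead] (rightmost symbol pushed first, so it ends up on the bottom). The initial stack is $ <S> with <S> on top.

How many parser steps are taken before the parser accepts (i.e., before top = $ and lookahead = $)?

11

      Stack        Input            Action
   1  $ <S>        w q w q w w w $  expand <S> -> w <E> <N>
   2  $ <N> <E> w  w q w q w w w $  match w
   3  $ <N> <E>    q w q w w w $    expand <E> -> q w
   4  $ <N> w q    q w q w w w $    match q
   5  $ <N> w      w q w w w $      match w
   6  $ <N>        q w w w $        expand <N> -> <E> w w
   7  $ w w <E>    q w w w $        expand <E> -> q w
   8  $ w w w q    q w w w $        match q
   9  $ w w w      w w w $          match w
  10  $ w w        w w $            match w
  11  $ w          w $              match w
Accept reached after 11 steps.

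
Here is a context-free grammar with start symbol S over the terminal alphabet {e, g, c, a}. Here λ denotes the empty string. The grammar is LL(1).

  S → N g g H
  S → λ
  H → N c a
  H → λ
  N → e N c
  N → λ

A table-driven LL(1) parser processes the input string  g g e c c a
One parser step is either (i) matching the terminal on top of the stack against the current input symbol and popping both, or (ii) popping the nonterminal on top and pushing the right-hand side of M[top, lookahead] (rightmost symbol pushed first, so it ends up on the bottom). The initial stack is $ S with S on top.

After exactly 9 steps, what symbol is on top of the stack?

step 1: stack=$ S  input=g g e c c a $  — expand S → N g g H
step 2: stack=$ H g g N  input=g g e c c a $  — expand N → λ
step 3: stack=$ H g g  input=g g e c c a $  — match g
step 4: stack=$ H g  input=g e c c a $  — match g
step 5: stack=$ H  input=e c c a $  — expand H → N c a
step 6: stack=$ a c N  input=e c c a $  — expand N → e N c
step 7: stack=$ a c c N e  input=e c c a $  — match e
step 8: stack=$ a c c N  input=c c a $  — expand N → λ
step 9: stack=$ a c c  input=c c a $  — match c
Stack after step 9: $ a c (top = c).

c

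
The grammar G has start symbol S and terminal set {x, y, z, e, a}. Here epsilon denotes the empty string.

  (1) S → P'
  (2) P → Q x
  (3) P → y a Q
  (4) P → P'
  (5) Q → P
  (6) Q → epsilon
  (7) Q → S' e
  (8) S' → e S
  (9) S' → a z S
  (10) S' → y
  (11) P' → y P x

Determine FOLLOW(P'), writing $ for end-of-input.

{$, e, x}

FIRST(S') = {a, e, y}
FIRST(P') = {y}
FIRST(S) = {y}  (via P')
FIRST(P) = {a, e, x, y}  (via Q x, P')
FIRST(Q) = {epsilon, a, e, x, y}  (via P, S' e)
FOLLOW(S) includes $ since S is the start symbol.
FOLLOW(S'): in Q→S' e, S' is followed by e with FIRST {e}. Thus FOLLOW(S') = {e}.
FOLLOW(S): in S'→e S, the suffix after S is empty, so FOLLOW(S) ⊇ FOLLOW(S') = {e}; in S'→a z S, the suffix after S is empty, so FOLLOW(S) ⊇ FOLLOW(S') = {e}. Thus FOLLOW(S) = {$, e}.
FOLLOW(P): in Q→P, the suffix after P is empty, so FOLLOW(P) ⊇ FOLLOW(Q) = {x}; in P'→y P x, P is followed by x with FIRST {x}. Thus FOLLOW(P) = {x}.
FOLLOW(Q): in P→Q x, Q is followed by x with FIRST {x}; in P→y a Q, the suffix after Q is empty, so FOLLOW(Q) ⊇ FOLLOW(P) = {x}. Thus FOLLOW(Q) = {x}.
FOLLOW(P'): in S→P', the suffix after P' is empty, so FOLLOW(P') ⊇ FOLLOW(S) = {$, e}; in P→P', the suffix after P' is empty, so FOLLOW(P') ⊇ FOLLOW(P) = {x}. Thus FOLLOW(P') = {$, e, x}.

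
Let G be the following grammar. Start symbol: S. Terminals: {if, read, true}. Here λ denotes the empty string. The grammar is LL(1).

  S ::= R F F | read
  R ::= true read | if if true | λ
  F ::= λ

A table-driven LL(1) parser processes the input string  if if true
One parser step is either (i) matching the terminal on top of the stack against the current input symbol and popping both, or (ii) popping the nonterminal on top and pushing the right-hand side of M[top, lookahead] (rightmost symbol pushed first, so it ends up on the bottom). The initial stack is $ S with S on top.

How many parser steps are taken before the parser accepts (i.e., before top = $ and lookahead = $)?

7

     Stack             Input         Action
  1  $ S               if if true $  expand S ::= R F F
  2  $ F F R           if if true $  expand R ::= if if true
  3  $ F F true if if  if if true $  match if
  4  $ F F true if     if true $     match if
  5  $ F F true        true $        match true
  6  $ F F             $             expand F ::= λ
  7  $ F               $             expand F ::= λ
Accept reached after 7 steps.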